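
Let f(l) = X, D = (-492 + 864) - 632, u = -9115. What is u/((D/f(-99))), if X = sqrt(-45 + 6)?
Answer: 1823*I*sqrt(39)/52 ≈ 218.94*I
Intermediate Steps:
X = I*sqrt(39) (X = sqrt(-39) = I*sqrt(39) ≈ 6.245*I)
D = -260 (D = 372 - 632 = -260)
f(l) = I*sqrt(39)
u/((D/f(-99))) = -9115*(-I*sqrt(39)/260) = -(-1823)*I*sqrt(39)/52 = 1823*I*sqrt(39)/52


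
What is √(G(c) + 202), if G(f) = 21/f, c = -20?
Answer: √20095/10 ≈ 14.176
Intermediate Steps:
√(G(c) + 202) = √(21/(-20) + 202) = √(21*(-1/20) + 202) = √(-21/20 + 202) = √(4019/20) = √20095/10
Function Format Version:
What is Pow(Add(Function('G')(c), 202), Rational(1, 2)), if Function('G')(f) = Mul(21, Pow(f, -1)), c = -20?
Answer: Mul(Rational(1, 10), Pow(20095, Rational(1, 2))) ≈ 14.176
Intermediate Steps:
Pow(Add(Function('G')(c), 202), Rational(1, 2)) = Pow(Add(Mul(21, Pow(-20, -1)), 202), Rational(1, 2)) = Pow(Add(Mul(21, Rational(-1, 20)), 202), Rational(1, 2)) = Pow(Add(Rational(-21, 20), 202), Rational(1, 2)) = Pow(Rational(4019, 20), Rational(1, 2)) = Mul(Rational(1, 10), Pow(20095, Rational(1, 2)))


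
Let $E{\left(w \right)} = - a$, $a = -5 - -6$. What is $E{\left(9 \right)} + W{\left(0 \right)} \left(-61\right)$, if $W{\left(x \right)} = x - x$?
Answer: $-1$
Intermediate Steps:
$a = 1$ ($a = -5 + 6 = 1$)
$E{\left(w \right)} = -1$ ($E{\left(w \right)} = \left(-1\right) 1 = -1$)
$W{\left(x \right)} = 0$
$E{\left(9 \right)} + W{\left(0 \right)} \left(-61\right) = -1 + 0 \left(-61\right) = -1 + 0 = -1$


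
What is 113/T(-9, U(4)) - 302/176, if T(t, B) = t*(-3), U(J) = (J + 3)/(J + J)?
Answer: 5867/2376 ≈ 2.4693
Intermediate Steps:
U(J) = (3 + J)/(2*J) (U(J) = (3 + J)/((2*J)) = (3 + J)*(1/(2*J)) = (3 + J)/(2*J))
T(t, B) = -3*t
113/T(-9, U(4)) - 302/176 = 113/((-3*(-9))) - 302/176 = 113/27 - 302*1/176 = 113*(1/27) - 151/88 = 113/27 - 151/88 = 5867/2376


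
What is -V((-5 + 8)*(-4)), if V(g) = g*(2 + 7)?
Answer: 108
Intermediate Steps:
V(g) = 9*g (V(g) = g*9 = 9*g)
-V((-5 + 8)*(-4)) = -9*(-5 + 8)*(-4) = -9*3*(-4) = -9*(-12) = -1*(-108) = 108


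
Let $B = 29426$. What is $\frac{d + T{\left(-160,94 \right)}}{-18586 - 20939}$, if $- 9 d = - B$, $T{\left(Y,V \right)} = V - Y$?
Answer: $- \frac{31712}{355725} \approx -0.089148$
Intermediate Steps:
$d = \frac{29426}{9}$ ($d = - \frac{\left(-1\right) 29426}{9} = \left(- \frac{1}{9}\right) \left(-29426\right) = \frac{29426}{9} \approx 3269.6$)
$\frac{d + T{\left(-160,94 \right)}}{-18586 - 20939} = \frac{\frac{29426}{9} + \left(94 - -160\right)}{-18586 - 20939} = \frac{\frac{29426}{9} + \left(94 + 160\right)}{-39525} = \left(\frac{29426}{9} + 254\right) \left(- \frac{1}{39525}\right) = \frac{31712}{9} \left(- \frac{1}{39525}\right) = - \frac{31712}{355725}$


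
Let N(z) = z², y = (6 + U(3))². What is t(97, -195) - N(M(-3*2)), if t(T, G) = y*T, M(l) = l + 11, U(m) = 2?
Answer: 6183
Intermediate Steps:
y = 64 (y = (6 + 2)² = 8² = 64)
M(l) = 11 + l
t(T, G) = 64*T
t(97, -195) - N(M(-3*2)) = 64*97 - (11 - 3*2)² = 6208 - (11 - 6)² = 6208 - 1*5² = 6208 - 1*25 = 6208 - 25 = 6183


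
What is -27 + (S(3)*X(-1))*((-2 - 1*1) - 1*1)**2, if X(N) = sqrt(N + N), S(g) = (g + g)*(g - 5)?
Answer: -27 - 192*I*sqrt(2) ≈ -27.0 - 271.53*I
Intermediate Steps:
S(g) = 2*g*(-5 + g) (S(g) = (2*g)*(-5 + g) = 2*g*(-5 + g))
X(N) = sqrt(2)*sqrt(N) (X(N) = sqrt(2*N) = sqrt(2)*sqrt(N))
-27 + (S(3)*X(-1))*((-2 - 1*1) - 1*1)**2 = -27 + ((2*3*(-5 + 3))*(sqrt(2)*sqrt(-1)))*((-2 - 1*1) - 1*1)**2 = -27 + ((2*3*(-2))*(sqrt(2)*I))*((-2 - 1) - 1)**2 = -27 + (-12*I*sqrt(2))*(-3 - 1)**2 = -27 - 12*I*sqrt(2)*(-4)**2 = -27 - 12*I*sqrt(2)*16 = -27 - 192*I*sqrt(2)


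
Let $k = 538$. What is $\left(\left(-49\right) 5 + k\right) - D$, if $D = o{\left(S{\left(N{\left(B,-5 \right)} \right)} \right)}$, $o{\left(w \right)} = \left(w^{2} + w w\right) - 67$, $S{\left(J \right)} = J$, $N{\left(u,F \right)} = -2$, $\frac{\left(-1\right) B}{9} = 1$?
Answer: $352$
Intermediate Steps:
$B = -9$ ($B = \left(-9\right) 1 = -9$)
$o{\left(w \right)} = -67 + 2 w^{2}$ ($o{\left(w \right)} = \left(w^{2} + w^{2}\right) - 67 = 2 w^{2} - 67 = -67 + 2 w^{2}$)
$D = -59$ ($D = -67 + 2 \left(-2\right)^{2} = -67 + 2 \cdot 4 = -67 + 8 = -59$)
$\left(\left(-49\right) 5 + k\right) - D = \left(\left(-49\right) 5 + 538\right) - -59 = \left(-245 + 538\right) + 59 = 293 + 59 = 352$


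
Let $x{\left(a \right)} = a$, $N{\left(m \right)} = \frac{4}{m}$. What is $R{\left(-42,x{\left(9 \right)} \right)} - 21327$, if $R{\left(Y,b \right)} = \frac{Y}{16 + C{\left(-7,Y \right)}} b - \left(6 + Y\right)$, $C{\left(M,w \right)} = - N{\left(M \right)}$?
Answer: $- \frac{1236201}{58} \approx -21314.0$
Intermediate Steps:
$C{\left(M,w \right)} = - \frac{4}{M}$
$R{\left(Y,b \right)} = -6 - Y + \frac{7 Y b}{116}$ ($R{\left(Y,b \right)} = \frac{Y}{16 - \frac{4}{-7}} b - \left(6 + Y\right) = \frac{Y}{16 - - \frac{4}{7}} b - \left(6 + Y\right) = \frac{Y}{16 + \frac{4}{7}} b - \left(6 + Y\right) = \frac{Y}{\frac{116}{7}} b - \left(6 + Y\right) = \frac{7 Y}{116} b - \left(6 + Y\right) = \frac{7 Y b}{116} - \left(6 + Y\right) = -6 - Y + \frac{7 Y b}{116}$)
$R{\left(-42,x{\left(9 \right)} \right)} - 21327 = \left(-6 - -42 + \frac{7}{116} \left(-42\right) 9\right) - 21327 = \left(-6 + 42 - \frac{1323}{58}\right) - 21327 = \frac{765}{58} - 21327 = - \frac{1236201}{58}$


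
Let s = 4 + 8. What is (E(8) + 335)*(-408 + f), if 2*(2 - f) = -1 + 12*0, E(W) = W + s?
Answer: -287905/2 ≈ -1.4395e+5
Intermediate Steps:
s = 12
E(W) = 12 + W (E(W) = W + 12 = 12 + W)
f = 5/2 (f = 2 - (-1 + 12*0)/2 = 2 - (-1 + 0)/2 = 2 - ½*(-1) = 2 + ½ = 5/2 ≈ 2.5000)
(E(8) + 335)*(-408 + f) = ((12 + 8) + 335)*(-408 + 5/2) = (20 + 335)*(-811/2) = 355*(-811/2) = -287905/2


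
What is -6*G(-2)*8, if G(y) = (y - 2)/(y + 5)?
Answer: 64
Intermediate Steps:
G(y) = (-2 + y)/(5 + y)
-6*G(-2)*8 = -6*(-2 - 2)/(5 - 2)*8 = -6*(-4)/3*8 = -2*(-4)*8 = -6*(-4/3)*8 = 8*8 = 64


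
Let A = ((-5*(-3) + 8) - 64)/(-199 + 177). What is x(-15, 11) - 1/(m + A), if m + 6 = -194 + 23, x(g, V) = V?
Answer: 42405/3853 ≈ 11.006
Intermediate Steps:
m = -177 (m = -6 + (-194 + 23) = -6 - 171 = -177)
A = 41/22 (A = ((15 + 8) - 64)/(-22) = (23 - 64)*(-1/22) = -41*(-1/22) = 41/22 ≈ 1.8636)
x(-15, 11) - 1/(m + A) = 11 - 1/(-177 + 41/22) = 11 - 1/(-3853/22) = 11 - 1*(-22/3853) = 11 + 22/3853 = 42405/3853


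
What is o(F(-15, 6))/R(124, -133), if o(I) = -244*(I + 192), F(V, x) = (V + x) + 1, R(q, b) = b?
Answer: 44896/133 ≈ 337.56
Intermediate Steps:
F(V, x) = 1 + V + x
o(I) = -46848 - 244*I (o(I) = -244*(192 + I) = -46848 - 244*I)
o(F(-15, 6))/R(124, -133) = (-46848 - 244*(1 - 15 + 6))/(-133) = (-46848 - 244*(-8))*(-1/133) = (-46848 + 1952)*(-1/133) = -44896*(-1/133) = 44896/133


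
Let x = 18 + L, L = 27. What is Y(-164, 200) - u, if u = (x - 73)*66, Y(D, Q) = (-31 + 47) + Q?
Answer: 2064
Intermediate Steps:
x = 45 (x = 18 + 27 = 45)
Y(D, Q) = 16 + Q
u = -1848 (u = (45 - 73)*66 = -28*66 = -1848)
Y(-164, 200) - u = (16 + 200) - 1*(-1848) = 216 + 1848 = 2064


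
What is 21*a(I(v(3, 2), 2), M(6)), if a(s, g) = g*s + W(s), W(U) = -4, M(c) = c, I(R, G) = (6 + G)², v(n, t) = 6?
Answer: 7980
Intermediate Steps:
a(s, g) = -4 + g*s (a(s, g) = g*s - 4 = -4 + g*s)
21*a(I(v(3, 2), 2), M(6)) = 21*(-4 + 6*(6 + 2)²) = 21*(-4 + 6*8²) = 21*(-4 + 6*64) = 21*(-4 + 384) = 21*380 = 7980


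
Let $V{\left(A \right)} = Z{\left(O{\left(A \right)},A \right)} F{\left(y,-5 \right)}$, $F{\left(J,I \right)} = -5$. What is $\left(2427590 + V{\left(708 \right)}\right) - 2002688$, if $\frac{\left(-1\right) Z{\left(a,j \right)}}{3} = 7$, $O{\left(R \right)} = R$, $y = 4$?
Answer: $425007$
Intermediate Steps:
$Z{\left(a,j \right)} = -21$ ($Z{\left(a,j \right)} = \left(-3\right) 7 = -21$)
$V{\left(A \right)} = 105$ ($V{\left(A \right)} = \left(-21\right) \left(-5\right) = 105$)
$\left(2427590 + V{\left(708 \right)}\right) - 2002688 = \left(2427590 + 105\right) - 2002688 = 2427695 - 2002688 = 425007$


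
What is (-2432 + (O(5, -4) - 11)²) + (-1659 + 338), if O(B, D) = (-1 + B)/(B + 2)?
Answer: -178568/49 ≈ -3644.2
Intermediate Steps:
O(B, D) = (-1 + B)/(2 + B)
(-2432 + (O(5, -4) - 11)²) + (-1659 + 338) = (-2432 + ((-1 + 5)/(2 + 5) - 11)²) + (-1659 + 338) = (-2432 + (4/7 - 11)²) - 1321 = (-2432 + (-73/7)²) - 1321 = (-2432 + 5329/49) - 1321 = -113839/49 - 1321 = -178568/49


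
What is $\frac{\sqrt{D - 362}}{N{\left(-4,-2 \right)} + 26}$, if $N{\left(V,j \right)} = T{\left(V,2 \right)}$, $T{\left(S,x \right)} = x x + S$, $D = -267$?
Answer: $\frac{i \sqrt{629}}{26} \approx 0.96461 i$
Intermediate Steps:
$T{\left(S,x \right)} = S + x^{2}$ ($T{\left(S,x \right)} = x^{2} + S = S + x^{2}$)
$N{\left(V,j \right)} = 4 + V$ ($N{\left(V,j \right)} = V + 2^{2} = V + 4 = 4 + V$)
$\frac{\sqrt{D - 362}}{N{\left(-4,-2 \right)} + 26} = \frac{\sqrt{-267 - 362}}{\left(4 - 4\right) + 26} = \frac{\sqrt{-629}}{0 + 26} = \frac{i \sqrt{629}}{26}$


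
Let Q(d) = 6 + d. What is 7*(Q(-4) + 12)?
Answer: 98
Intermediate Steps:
7*(Q(-4) + 12) = 7*((6 - 4) + 12) = 7*(2 + 12) = 7*14 = 98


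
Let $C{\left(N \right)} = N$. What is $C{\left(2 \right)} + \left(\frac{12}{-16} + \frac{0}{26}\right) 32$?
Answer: $-22$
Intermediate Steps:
$C{\left(2 \right)} + \left(\frac{12}{-16} + \frac{0}{26}\right) 32 = 2 + \left(\frac{12}{-16} + \frac{0}{26}\right) 32 = 2 + \left(12 \left(- \frac{1}{16}\right) + 0 \cdot \frac{1}{26}\right) 32 = 2 + \left(- \frac{3}{4} + 0\right) 32 = 2 - 24 = -22$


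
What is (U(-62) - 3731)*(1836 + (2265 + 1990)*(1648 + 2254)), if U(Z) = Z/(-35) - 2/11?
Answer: -23841619798258/385 ≈ -6.1926e+10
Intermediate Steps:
U(Z) = -2/11 - Z/35 (U(Z) = Z*(-1/35) - 2*1/11 = -Z/35 - 2/11 = -2/11 - Z/35)
(U(-62) - 3731)*(1836 + (2265 + 1990)*(1648 + 2254)) = ((-2/11 - 1/35*(-62)) - 3731)*(1836 + (2265 + 1990)*(1648 + 2254)) = ((-2/11 + 62/35) - 3731)*(1836 + 4255*3902) = (612/385 - 3731)*(1836 + 16603010) = -1435823/385*16604846 = -23841619798258/385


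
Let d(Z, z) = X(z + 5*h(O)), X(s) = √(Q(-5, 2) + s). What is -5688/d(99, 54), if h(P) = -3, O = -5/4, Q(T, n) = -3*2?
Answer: -1896*√33/11 ≈ -990.15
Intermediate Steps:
Q(T, n) = -6
O = -5/4 (O = -5*¼ = -5/4 ≈ -1.2500)
X(s) = √(-6 + s)
d(Z, z) = √(-21 + z) (d(Z, z) = √(-6 + (z + 5*(-3))) = √(-6 + (z - 15)) = √(-6 + (-15 + z)) = √(-21 + z))
-5688/d(99, 54) = -5688/√(-21 + 54) = -5688*√33/33 = -1896*√33/11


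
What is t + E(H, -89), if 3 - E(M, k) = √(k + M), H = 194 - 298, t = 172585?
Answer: 172588 - I*√193 ≈ 1.7259e+5 - 13.892*I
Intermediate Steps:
H = -104
E(M, k) = 3 - √(M + k) (E(M, k) = 3 - √(k + M) = 3 - √(M + k))
t + E(H, -89) = 172585 + (3 - √(-104 - 89)) = 172585 + (3 - √(-193)) = 172585 + (3 - I*√193) = 172588 - I*√193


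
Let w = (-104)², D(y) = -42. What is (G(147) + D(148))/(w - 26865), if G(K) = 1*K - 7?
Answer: -98/16049 ≈ -0.0061063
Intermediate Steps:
G(K) = -7 + K (G(K) = K - 7 = -7 + K)
w = 10816
(G(147) + D(148))/(w - 26865) = ((-7 + 147) - 42)/(10816 - 26865) = (140 - 42)/(-16049) = 98*(-1/16049) = -98/16049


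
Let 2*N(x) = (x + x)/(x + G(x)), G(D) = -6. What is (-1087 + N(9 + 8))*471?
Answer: -5623740/11 ≈ -5.1125e+5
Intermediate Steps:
N(x) = x/(-6 + x) (N(x) = ((x + x)/(x - 6))/2 = ((2*x)/(-6 + x))/2 = (2*x/(-6 + x))/2 = x/(-6 + x))
(-1087 + N(9 + 8))*471 = (-1087 + (9 + 8)/(-6 + (9 + 8)))*471 = (-1087 + 17/(-6 + 17))*471 = (-1087 + 17/11)*471 = -11940/11*471 = -5623740/11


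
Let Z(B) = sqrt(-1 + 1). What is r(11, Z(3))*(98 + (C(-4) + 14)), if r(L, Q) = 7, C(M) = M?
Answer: 756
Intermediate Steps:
Z(B) = 0 (Z(B) = sqrt(0) = 0)
r(11, Z(3))*(98 + (C(-4) + 14)) = 7*(98 + (-4 + 14)) = 7*(98 + 10) = 7*108 = 756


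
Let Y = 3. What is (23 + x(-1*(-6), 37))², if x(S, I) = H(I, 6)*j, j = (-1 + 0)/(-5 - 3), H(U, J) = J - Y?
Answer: 34969/64 ≈ 546.39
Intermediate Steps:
H(U, J) = -3 + J (H(U, J) = J - 1*3 = J - 3 = -3 + J)
j = ⅛ (j = -1/(-8) = -1*(-⅛) = ⅛ ≈ 0.12500)
x(S, I) = 3/8 (x(S, I) = (-3 + 6)*(⅛) = 3*(⅛) = 3/8)
(23 + x(-1*(-6), 37))² = (23 + 3/8)² = (187/8)² = 34969/64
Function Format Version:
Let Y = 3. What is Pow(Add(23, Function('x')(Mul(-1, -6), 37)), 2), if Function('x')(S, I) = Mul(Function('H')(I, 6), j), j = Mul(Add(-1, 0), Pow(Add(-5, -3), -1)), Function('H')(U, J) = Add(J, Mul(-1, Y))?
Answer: Rational(34969, 64) ≈ 546.39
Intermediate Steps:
Function('H')(U, J) = Add(-3, J) (Function('H')(U, J) = Add(J, Mul(-1, 3)) = Add(J, -3) = Add(-3, J))
j = Rational(1, 8) (j = Mul(-1, Pow(-8, -1)) = Mul(-1, Rational(-1, 8)) = Rational(1, 8) ≈ 0.12500)
Function('x')(S, I) = Rational(3, 8) (Function('x')(S, I) = Mul(Add(-3, 6), Rational(1, 8)) = Mul(3, Rational(1, 8)) = Rational(3, 8))
Pow(Add(23, Function('x')(Mul(-1, -6), 37)), 2) = Pow(Add(23, Rational(3, 8)), 2) = Pow(Rational(187, 8), 2) = Rational(34969, 64)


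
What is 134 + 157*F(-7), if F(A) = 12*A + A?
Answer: -14153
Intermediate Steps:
F(A) = 13*A
134 + 157*F(-7) = 134 + 157*(13*(-7)) = 134 + 157*(-91) = 134 - 14287 = -14153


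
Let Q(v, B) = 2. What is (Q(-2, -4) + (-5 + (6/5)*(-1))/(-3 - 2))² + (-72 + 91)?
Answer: 18436/625 ≈ 29.498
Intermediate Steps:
(Q(-2, -4) + (-5 + (6/5)*(-1))/(-3 - 2))² + (-72 + 91) = (2 + (-5 + (6/5)*(-1))/(-3 - 2))² + (-72 + 91) = (2 + (-5 + (6*(⅕))*(-1))/(-5))² + 19 = (2 + (-5 + (6/5)*(-1))*(-⅕))² + 19 = (2 + (-5 - 6/5)*(-⅕))² + 19 = (2 - 31/5*(-⅕))² + 19 = (2 + 31/25)² + 19 = (81/25)² + 19 = 6561/625 + 19 = 18436/625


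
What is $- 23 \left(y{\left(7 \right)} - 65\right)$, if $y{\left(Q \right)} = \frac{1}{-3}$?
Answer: $\frac{4508}{3} \approx 1502.7$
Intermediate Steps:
$y{\left(Q \right)} = - \frac{1}{3}$
$- 23 \left(y{\left(7 \right)} - 65\right) = - 23 \left(- \frac{1}{3} - 65\right) = \left(-23\right) \left(- \frac{196}{3}\right) = \frac{4508}{3}$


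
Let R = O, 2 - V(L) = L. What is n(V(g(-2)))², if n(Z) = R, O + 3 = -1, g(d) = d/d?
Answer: 16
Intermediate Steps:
g(d) = 1
V(L) = 2 - L
O = -4 (O = -3 - 1 = -4)
R = -4
n(Z) = -4
n(V(g(-2)))² = (-4)² = 16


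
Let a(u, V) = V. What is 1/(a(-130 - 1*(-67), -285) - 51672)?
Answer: -1/51957 ≈ -1.9247e-5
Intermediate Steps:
1/(a(-130 - 1*(-67), -285) - 51672) = 1/(-285 - 51672) = 1/(-51957) = -1/51957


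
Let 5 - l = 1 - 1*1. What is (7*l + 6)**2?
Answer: 1681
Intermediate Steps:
l = 5 (l = 5 - (1 - 1*1) = 5 - (1 - 1) = 5 - 1*0 = 5 + 0 = 5)
(7*l + 6)**2 = (7*5 + 6)**2 = (35 + 6)**2 = 41**2 = 1681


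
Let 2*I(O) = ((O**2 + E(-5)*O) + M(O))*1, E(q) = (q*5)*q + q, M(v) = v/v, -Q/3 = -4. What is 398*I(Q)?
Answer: 315415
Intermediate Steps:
Q = 12 (Q = -3*(-4) = 12)
M(v) = 1
E(q) = q + 5*q**2 (E(q) = (5*q)*q + q = 5*q**2 + q = q + 5*q**2)
I(O) = 1/2 + O**2/2 + 60*O (I(O) = (((O**2 + (-5*(1 + 5*(-5)))*O) + 1)*1)/2 = (((O**2 + (-5*(1 - 25))*O) + 1)*1)/2 = (((O**2 + (-5*(-24))*O) + 1)*1)/2 = (((O**2 + 120*O) + 1)*1)/2 = ((1 + O**2 + 120*O)*1)/2 = (1 + O**2 + 120*O)/2 = 1/2 + O**2/2 + 60*O)
398*I(Q) = 398*(1/2 + (1/2)*12**2 + 60*12) = 398*(1/2 + (1/2)*144 + 720) = 398*(1/2 + 72 + 720) = 398*(1585/2) = 315415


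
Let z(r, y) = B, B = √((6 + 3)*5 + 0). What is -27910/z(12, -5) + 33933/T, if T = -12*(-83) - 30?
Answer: 11311/322 - 5582*√5/3 ≈ -4125.5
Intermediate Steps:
T = 966 (T = 996 - 30 = 966)
B = 3*√5 (B = √(9*5 + 0) = √(45 + 0) = √45 = 3*√5 ≈ 6.7082)
z(r, y) = 3*√5
-27910/z(12, -5) + 33933/T = -27910*√5/15 + 33933/966 = -5582*√5/3 + 33933*(1/966) = -5582*√5/3 + 11311/322 = 11311/322 - 5582*√5/3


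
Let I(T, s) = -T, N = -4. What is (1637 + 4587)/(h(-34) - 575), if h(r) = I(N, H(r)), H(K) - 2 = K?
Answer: -6224/571 ≈ -10.900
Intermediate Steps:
H(K) = 2 + K
h(r) = 4 (h(r) = -1*(-4) = 4)
(1637 + 4587)/(h(-34) - 575) = (1637 + 4587)/(4 - 575) = 6224/(-571) = 6224*(-1/571) = -6224/571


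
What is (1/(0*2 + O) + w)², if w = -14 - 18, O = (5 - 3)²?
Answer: 16129/16 ≈ 1008.1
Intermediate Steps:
O = 4 (O = 2² = 4)
w = -32
(1/(0*2 + O) + w)² = (1/(0*2 + 4) - 32)² = (1/(0 + 4) - 32)² = (1/4 - 32)² = (¼ - 32)² = (-127/4)² = 16129/16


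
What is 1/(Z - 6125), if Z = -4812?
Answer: -1/10937 ≈ -9.1433e-5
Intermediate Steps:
1/(Z - 6125) = 1/(-4812 - 6125) = 1/(-10937) = -1/10937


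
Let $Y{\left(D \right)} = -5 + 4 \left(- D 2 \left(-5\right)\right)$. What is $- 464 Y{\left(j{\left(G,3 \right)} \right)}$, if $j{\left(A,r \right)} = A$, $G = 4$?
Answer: $-71920$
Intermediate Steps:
$Y{\left(D \right)} = -5 + 40 D$ ($Y{\left(D \right)} = -5 + 4 \left(- 2 D \left(-5\right)\right) = -5 + 4 \left(- \left(-10\right) D\right) = -5 + 4 \cdot 10 D = -5 + 40 D$)
$- 464 Y{\left(j{\left(G,3 \right)} \right)} = - 464 \left(-5 + 40 \cdot 4\right) = - 464 \left(-5 + 160\right) = \left(-464\right) 155 = -71920$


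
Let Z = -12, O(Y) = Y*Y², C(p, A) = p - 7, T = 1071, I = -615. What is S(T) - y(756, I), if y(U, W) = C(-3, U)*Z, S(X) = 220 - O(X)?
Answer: -1228480811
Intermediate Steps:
C(p, A) = -7 + p
O(Y) = Y³
S(X) = 220 - X³
y(U, W) = 120 (y(U, W) = (-7 - 3)*(-12) = -10*(-12) = 120)
S(T) - y(756, I) = (220 - 1*1071³) - 1*120 = (220 - 1*1228480911) - 120 = (220 - 1228480911) - 120 = -1228480691 - 120 = -1228480811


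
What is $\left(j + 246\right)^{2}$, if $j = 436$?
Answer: $465124$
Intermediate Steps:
$\left(j + 246\right)^{2} = \left(436 + 246\right)^{2} = 682^{2} = 465124$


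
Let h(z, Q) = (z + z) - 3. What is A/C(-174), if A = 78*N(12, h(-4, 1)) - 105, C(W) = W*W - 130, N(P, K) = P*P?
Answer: 11127/30146 ≈ 0.36910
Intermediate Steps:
h(z, Q) = -3 + 2*z (h(z, Q) = 2*z - 3 = -3 + 2*z)
N(P, K) = P²
C(W) = -130 + W² (C(W) = W² - 130 = -130 + W²)
A = 11127 (A = 78*12² - 105 = 78*144 - 105 = 11232 - 105 = 11127)
A/C(-174) = 11127/(-130 + (-174)²) = 11127/(-130 + 30276) = 11127/30146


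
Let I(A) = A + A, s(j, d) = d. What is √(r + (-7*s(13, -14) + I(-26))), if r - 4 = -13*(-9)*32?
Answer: √3794 ≈ 61.595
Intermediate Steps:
I(A) = 2*A
r = 3748 (r = 4 - 13*(-9)*32 = 4 + 117*32 = 4 + 3744 = 3748)
√(r + (-7*s(13, -14) + I(-26))) = √(3748 + (-7*(-14) + 2*(-26))) = √(3748 + (98 - 52)) = √(3748 + 46) = √3794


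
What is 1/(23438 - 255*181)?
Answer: -1/22717 ≈ -4.4020e-5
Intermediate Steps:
1/(23438 - 255*181) = 1/(23438 - 46155) = 1/(-22717) = -1/22717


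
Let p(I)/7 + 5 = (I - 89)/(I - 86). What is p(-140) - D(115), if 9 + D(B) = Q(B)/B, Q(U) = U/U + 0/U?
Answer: -491621/25990 ≈ -18.916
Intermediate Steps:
p(I) = -35 + 7*(-89 + I)/(-86 + I) (p(I) = -35 + 7*((I - 89)/(I - 86)) = -35 + 7*((-89 + I)/(-86 + I)) = -35 + 7*(-89 + I)/(-86 + I))
Q(U) = 1 (Q(U) = 1 + 0 = 1)
D(B) = -9 + 1/B
p(-140) - D(115) = 7*(341 - 4*(-140))/(-86 - 140) - (-9 + 1/115) = 7*(341 + 560)/(-226) - (-9 + 1/115) = 7*(-1/226)*901 - 1*(-1034/115) = -6307/226 + 1034/115 = -491621/25990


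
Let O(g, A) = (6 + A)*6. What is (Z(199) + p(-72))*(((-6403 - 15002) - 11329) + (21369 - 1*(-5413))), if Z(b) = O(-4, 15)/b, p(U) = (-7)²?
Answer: -58787904/199 ≈ -2.9542e+5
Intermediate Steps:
O(g, A) = 36 + 6*A
p(U) = 49
Z(b) = 126/b (Z(b) = (36 + 6*15)/b = (36 + 90)/b = 126/b)
(Z(199) + p(-72))*(((-6403 - 15002) - 11329) + (21369 - 1*(-5413))) = (126/199 + 49)*(((-6403 - 15002) - 11329) + (21369 - 1*(-5413))) = (126*(1/199) + 49)*((-21405 - 11329) + (21369 + 5413)) = (126/199 + 49)*(-32734 + 26782) = (9877/199)*(-5952) = -58787904/199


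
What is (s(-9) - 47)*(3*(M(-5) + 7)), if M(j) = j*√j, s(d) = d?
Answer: -1176 + 840*I*√5 ≈ -1176.0 + 1878.3*I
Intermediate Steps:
M(j) = j^(3/2)
(s(-9) - 47)*(3*(M(-5) + 7)) = (-9 - 47)*(3*((-5)^(3/2) + 7)) = -168*(-5*I*√5 + 7) = -168*(7 - 5*I*√5) = -56*(21 - 15*I*√5) = -1176 + 840*I*√5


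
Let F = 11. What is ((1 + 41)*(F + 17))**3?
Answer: 1626379776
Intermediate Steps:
((1 + 41)*(F + 17))**3 = ((1 + 41)*(11 + 17))**3 = (42*28)**3 = 1176**3 = 1626379776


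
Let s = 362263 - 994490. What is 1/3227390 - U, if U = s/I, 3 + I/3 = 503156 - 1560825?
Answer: -1020219962257/5120280054120 ≈ -0.19925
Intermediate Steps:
s = -632227
I = -3173016 (I = -9 + 3*(503156 - 1560825) = -9 + 3*(-1057669) = -9 - 3173007 = -3173016)
U = 632227/3173016 (U = -632227/(-3173016) = -632227*(-1/3173016) = 632227/3173016 ≈ 0.19925)
1/3227390 - U = 1/3227390 - 1*632227/3173016 = 1/3227390 - 632227/3173016 = -1020219962257/5120280054120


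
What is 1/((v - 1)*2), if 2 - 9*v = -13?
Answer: 3/4 ≈ 0.75000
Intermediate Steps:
v = 5/3 (v = 2/9 - 1/9*(-13) = 2/9 + 13/9 = 5/3 ≈ 1.6667)
1/((v - 1)*2) = 1/((5/3 - 1)*2) = 1/((2/3)*2) = 1/(4/3) = 3/4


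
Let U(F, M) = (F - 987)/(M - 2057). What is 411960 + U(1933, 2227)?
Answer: 35017073/85 ≈ 4.1197e+5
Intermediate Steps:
U(F, M) = (-987 + F)/(-2057 + M)
411960 + U(1933, 2227) = 411960 + (-987 + 1933)/(-2057 + 2227) = 411960 + 946/170 = 411960 + (1/170)*946 = 411960 + 473/85 = 35017073/85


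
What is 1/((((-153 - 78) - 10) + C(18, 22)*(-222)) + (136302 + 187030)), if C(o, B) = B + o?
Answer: 1/314211 ≈ 3.1826e-6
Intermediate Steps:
1/((((-153 - 78) - 10) + C(18, 22)*(-222)) + (136302 + 187030)) = 1/((((-153 - 78) - 10) + (22 + 18)*(-222)) + (136302 + 187030)) = 1/(((-231 - 10) + 40*(-222)) + 323332) = 1/((-241 - 8880) + 323332) = 1/(-9121 + 323332) = 1/314211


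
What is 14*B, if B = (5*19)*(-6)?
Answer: -7980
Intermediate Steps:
B = -570 (B = 95*(-6) = -570)
14*B = 14*(-570) = -7980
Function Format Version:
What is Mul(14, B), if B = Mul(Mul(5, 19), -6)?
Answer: -7980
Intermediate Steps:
B = -570 (B = Mul(95, -6) = -570)
Mul(14, B) = Mul(14, -570) = -7980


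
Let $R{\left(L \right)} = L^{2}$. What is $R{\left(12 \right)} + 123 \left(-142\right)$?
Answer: $-17322$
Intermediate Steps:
$R{\left(12 \right)} + 123 \left(-142\right) = 12^{2} + 123 \left(-142\right) = 144 - 17466 = -17322$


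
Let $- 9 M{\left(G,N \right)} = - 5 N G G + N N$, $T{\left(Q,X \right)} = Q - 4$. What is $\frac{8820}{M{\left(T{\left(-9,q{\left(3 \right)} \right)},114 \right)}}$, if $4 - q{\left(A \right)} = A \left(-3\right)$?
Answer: $\frac{13230}{13889} \approx 0.95255$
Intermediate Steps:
$q{\left(A \right)} = 4 + 3 A$ ($q{\left(A \right)} = 4 - A \left(-3\right) = 4 - - 3 A = 4 + 3 A$)
$T{\left(Q,X \right)} = -4 + Q$ ($T{\left(Q,X \right)} = Q - 4 = -4 + Q$)
$M{\left(G,N \right)} = - \frac{N^{2}}{9} + \frac{5 N G^{2}}{9}$ ($M{\left(G,N \right)} = - \frac{- 5 N G G + N N}{9} = - \frac{- 5 G N G + N^{2}}{9} = - \frac{- 5 N G^{2} + N^{2}}{9} = - \frac{N^{2} - 5 N G^{2}}{9} = - \frac{N^{2}}{9} + \frac{5 N G^{2}}{9}$)
$\frac{8820}{M{\left(T{\left(-9,q{\left(3 \right)} \right)},114 \right)}} = \frac{8820}{\frac{1}{9} \cdot 114 \left(\left(-1\right) 114 + 5 \left(-4 - 9\right)^{2}\right)} = \frac{8820}{\frac{1}{9} \cdot 114 \left(-114 + 5 \left(-13\right)^{2}\right)} = \frac{8820}{\frac{1}{9} \cdot 114 \left(-114 + 5 \cdot 169\right)} = \frac{8820}{\frac{1}{9} \cdot 114 \left(-114 + 845\right)} = \frac{8820}{\frac{1}{9} \cdot 114 \cdot 731} = \frac{8820}{\frac{27778}{3}} = 8820 \cdot \frac{3}{27778} = \frac{13230}{13889}$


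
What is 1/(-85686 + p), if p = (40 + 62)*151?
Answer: -1/70284 ≈ -1.4228e-5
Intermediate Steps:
p = 15402 (p = 102*151 = 15402)
1/(-85686 + p) = 1/(-85686 + 15402) = 1/(-70284) = -1/70284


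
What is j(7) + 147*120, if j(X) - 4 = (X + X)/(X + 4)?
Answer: 194098/11 ≈ 17645.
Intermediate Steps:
j(X) = 4 + 2*X/(4 + X) (j(X) = 4 + (X + X)/(X + 4) = 4 + (2*X)/(4 + X) = 4 + 2*X/(4 + X))
j(7) + 147*120 = 2*(8 + 3*7)/(4 + 7) + 147*120 = 2*(8 + 21)/11 + 17640 = 2*(1/11)*29 + 17640 = 58/11 + 17640 = 194098/11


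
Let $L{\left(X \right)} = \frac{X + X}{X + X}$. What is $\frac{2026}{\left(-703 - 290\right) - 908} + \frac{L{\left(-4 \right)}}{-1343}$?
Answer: $- \frac{2722819}{2553043} \approx -1.0665$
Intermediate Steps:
$L{\left(X \right)} = 1$ ($L{\left(X \right)} = \frac{2 X}{2 X} = 2 X \frac{1}{2 X} = 1$)
$\frac{2026}{\left(-703 - 290\right) - 908} + \frac{L{\left(-4 \right)}}{-1343} = \frac{2026}{\left(-703 - 290\right) - 908} + 1 \frac{1}{-1343} = \frac{2026}{-993 - 908} + 1 \left(- \frac{1}{1343}\right) = \frac{2026}{-1901} - \frac{1}{1343} = 2026 \left(- \frac{1}{1901}\right) - \frac{1}{1343} = - \frac{2026}{1901} - \frac{1}{1343} = - \frac{2722819}{2553043}$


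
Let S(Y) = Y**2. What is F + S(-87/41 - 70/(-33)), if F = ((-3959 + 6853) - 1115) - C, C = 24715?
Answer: -41986848023/1830609 ≈ -22936.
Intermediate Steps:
F = -22936 (F = ((-3959 + 6853) - 1115) - 1*24715 = (2894 - 1115) - 24715 = 1779 - 24715 = -22936)
F + S(-87/41 - 70/(-33)) = -22936 + (-87/41 - 70/(-33))**2 = -22936 + (-87*1/41 - 70*(-1/33))**2 = -22936 + (-87/41 + 70/33)**2 = -22936 + (-1/1353)**2 = -22936 + 1/1830609 = -41986848023/1830609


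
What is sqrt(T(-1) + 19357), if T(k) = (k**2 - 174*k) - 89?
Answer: sqrt(19443) ≈ 139.44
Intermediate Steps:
T(k) = -89 + k**2 - 174*k
sqrt(T(-1) + 19357) = sqrt((-89 + (-1)**2 - 174*(-1)) + 19357) = sqrt((-89 + 1 + 174) + 19357) = sqrt(86 + 19357) = sqrt(19443)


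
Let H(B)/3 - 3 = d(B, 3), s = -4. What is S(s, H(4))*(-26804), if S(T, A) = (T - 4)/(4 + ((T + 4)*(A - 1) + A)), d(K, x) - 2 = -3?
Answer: 107216/5 ≈ 21443.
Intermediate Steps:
d(K, x) = -1 (d(K, x) = 2 - 3 = -1)
H(B) = 6 (H(B) = 9 + 3*(-1) = 9 - 3 = 6)
S(T, A) = (-4 + T)/(4 + A + (-1 + A)*(4 + T)) (S(T, A) = (-4 + T)/(4 + ((4 + T)*(-1 + A) + A)) = (-4 + T)/(4 + ((-1 + A)*(4 + T) + A)) = (-4 + T)/(4 + (A + (-1 + A)*(4 + T))) = (-4 + T)/(4 + A + (-1 + A)*(4 + T)))
S(s, H(4))*(-26804) = ((-4 - 4)/(-1*(-4) + 5*6 + 6*(-4)))*(-26804) = (-8/(4 + 30 - 24))*(-26804) = (-8/10)*(-26804) = ((⅒)*(-8))*(-26804) = -⅘*(-26804) = 107216/5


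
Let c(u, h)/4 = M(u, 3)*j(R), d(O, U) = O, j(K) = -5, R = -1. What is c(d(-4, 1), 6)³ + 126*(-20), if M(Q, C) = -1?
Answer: 5480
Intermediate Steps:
c(u, h) = 20 (c(u, h) = 4*(-1*(-5)) = 4*5 = 20)
c(d(-4, 1), 6)³ + 126*(-20) = 20³ + 126*(-20) = 8000 - 2520 = 5480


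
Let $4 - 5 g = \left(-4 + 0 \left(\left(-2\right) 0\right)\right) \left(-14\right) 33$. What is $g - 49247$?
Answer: $- \frac{248079}{5} \approx -49616.0$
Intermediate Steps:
$g = - \frac{1844}{5}$ ($g = \frac{4}{5} - \frac{\left(-4 + 0 \left(\left(-2\right) 0\right)\right) \left(-14\right) 33}{5} = \frac{4}{5} - \frac{\left(-4 + 0 \cdot 0\right) \left(-14\right) 33}{5} = \frac{4}{5} - \frac{\left(-4 + 0\right) \left(-14\right) 33}{5} = \frac{4}{5} - \frac{\left(-4\right) \left(-14\right) 33}{5} = \frac{4}{5} - \frac{56 \cdot 33}{5} = \frac{4}{5} - \frac{1848}{5} = - \frac{1844}{5} \approx -368.8$)
$g - 49247 = - \frac{1844}{5} - 49247 = - \frac{248079}{5}$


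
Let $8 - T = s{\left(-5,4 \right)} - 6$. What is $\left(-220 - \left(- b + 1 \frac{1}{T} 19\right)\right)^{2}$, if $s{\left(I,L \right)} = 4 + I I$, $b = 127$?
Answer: $\frac{1893376}{225} \approx 8415.0$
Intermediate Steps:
$s{\left(I,L \right)} = 4 + I^{2}$
$T = -15$ ($T = 8 - \left(\left(4 + \left(-5\right)^{2}\right) - 6\right) = 8 - \left(\left(4 + 25\right) - 6\right) = 8 - \left(29 - 6\right) = 8 - 23 = -15$)
$\left(-220 - \left(- b + 1 \frac{1}{T} 19\right)\right)^{2} = \left(-220 + \left(127 - 1 \frac{1}{-15} \cdot 19\right)\right)^{2} = \left(-220 + \left(127 - 1 \left(- \frac{1}{15}\right) 19\right)\right)^{2} = \left(-220 + \left(127 - \left(- \frac{1}{15}\right) 19\right)\right)^{2} = \left(-220 + \left(127 - - \frac{19}{15}\right)\right)^{2} = \left(-220 + \left(127 + \frac{19}{15}\right)\right)^{2} = \left(-220 + \frac{1924}{15}\right)^{2} = \left(- \frac{1376}{15}\right)^{2} = \frac{1893376}{225}$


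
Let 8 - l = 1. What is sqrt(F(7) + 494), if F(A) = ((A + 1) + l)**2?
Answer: sqrt(719) ≈ 26.814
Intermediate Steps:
l = 7 (l = 8 - 1*1 = 8 - 1 = 7)
F(A) = (8 + A)**2 (F(A) = ((A + 1) + 7)**2 = ((1 + A) + 7)**2 = (8 + A)**2)
sqrt(F(7) + 494) = sqrt((8 + 7)**2 + 494) = sqrt(15**2 + 494) = sqrt(225 + 494) = sqrt(719)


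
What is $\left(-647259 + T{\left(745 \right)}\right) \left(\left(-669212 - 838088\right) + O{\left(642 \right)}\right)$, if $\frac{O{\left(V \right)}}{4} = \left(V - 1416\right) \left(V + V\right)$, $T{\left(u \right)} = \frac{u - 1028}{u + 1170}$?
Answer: $\frac{6795645029891152}{1915} \approx 3.5486 \cdot 10^{12}$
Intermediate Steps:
$T{\left(u \right)} = \frac{-1028 + u}{1170 + u}$
$O{\left(V \right)} = 8 V \left(-1416 + V\right)$ ($O{\left(V \right)} = 4 \left(V - 1416\right) \left(V + V\right) = 4 \left(-1416 + V\right) 2 V = 4 \cdot 2 V \left(-1416 + V\right) = 8 V \left(-1416 + V\right)$)
$\left(-647259 + T{\left(745 \right)}\right) \left(\left(-669212 - 838088\right) + O{\left(642 \right)}\right) = \left(-647259 + \frac{-1028 + 745}{1170 + 745}\right) \left(\left(-669212 - 838088\right) + 8 \cdot 642 \left(-1416 + 642\right)\right) = \left(-647259 + \frac{1}{1915} \left(-283\right)\right) \left(\left(-669212 - 838088\right) + 8 \cdot 642 \left(-774\right)\right) = \left(-647259 + \frac{1}{1915} \left(-283\right)\right) \left(-1507300 - 3975264\right) = \left(-647259 - \frac{283}{1915}\right) \left(-5482564\right) = \left(- \frac{1239501268}{1915}\right) \left(-5482564\right) = \frac{6795645029891152}{1915}$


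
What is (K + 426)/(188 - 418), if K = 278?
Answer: -352/115 ≈ -3.0609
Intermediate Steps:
(K + 426)/(188 - 418) = (278 + 426)/(188 - 418) = 704/(-230) = 704*(-1/230) = -352/115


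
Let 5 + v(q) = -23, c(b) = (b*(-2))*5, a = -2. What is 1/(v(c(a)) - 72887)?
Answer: -1/72915 ≈ -1.3715e-5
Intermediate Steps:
c(b) = -10*b (c(b) = -2*b*5 = -10*b)
v(q) = -28 (v(q) = -5 - 23 = -28)
1/(v(c(a)) - 72887) = 1/(-28 - 72887) = 1/(-72915) = -1/72915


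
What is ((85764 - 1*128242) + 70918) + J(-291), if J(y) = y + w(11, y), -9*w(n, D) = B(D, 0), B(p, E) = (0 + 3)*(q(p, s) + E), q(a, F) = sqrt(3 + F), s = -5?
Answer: 28149 - I*sqrt(2)/3 ≈ 28149.0 - 0.4714*I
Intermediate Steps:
B(p, E) = 3*E + 3*I*sqrt(2) (B(p, E) = (0 + 3)*(sqrt(3 - 5) + E) = 3*(sqrt(-2) + E) = 3*(I*sqrt(2) + E) = 3*(E + I*sqrt(2)) = 3*E + 3*I*sqrt(2))
w(n, D) = -I*sqrt(2)/3 (w(n, D) = -(3*0 + 3*I*sqrt(2))/9 = -(0 + 3*I*sqrt(2))/9 = -I*sqrt(2)/3)
J(y) = y - I*sqrt(2)/3
((85764 - 1*128242) + 70918) + J(-291) = ((85764 - 1*128242) + 70918) + (-291 - I*sqrt(2)/3) = ((85764 - 128242) + 70918) + (-291 - I*sqrt(2)/3) = (-42478 + 70918) + (-291 - I*sqrt(2)/3) = 28440 + (-291 - I*sqrt(2)/3) = 28149 - I*sqrt(2)/3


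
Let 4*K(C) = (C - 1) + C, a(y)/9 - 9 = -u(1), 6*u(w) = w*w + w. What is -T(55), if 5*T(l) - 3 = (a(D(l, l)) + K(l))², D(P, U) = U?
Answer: -177289/80 ≈ -2216.1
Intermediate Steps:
u(w) = w/6 + w²/6 (u(w) = (w*w + w)/6 = (w² + w)/6 = (w + w²)/6 = w/6 + w²/6)
a(y) = 78 (a(y) = 81 + 9*(-(1 + 1)/6) = 81 + 9*(-2/6) = 81 + 9*(-1*⅓) = 81 + 9*(-⅓) = 81 - 3 = 78)
K(C) = -¼ + C/2 (K(C) = ((C - 1) + C)/4 = ((-1 + C) + C)/4 = (-1 + 2*C)/4 = -¼ + C/2)
T(l) = ⅗ + (311/4 + l/2)²/5 (T(l) = ⅗ + (78 + (-¼ + l/2))²/5 = ⅗ + (311/4 + l/2)²/5)
-T(55) = -(⅗ + (311 + 2*55)²/80) = -(⅗ + (311 + 110)²/80) = -(⅗ + (1/80)*421²) = -(⅗ + (1/80)*177241) = -(⅗ + 177241/80) = -1*177289/80 = -177289/80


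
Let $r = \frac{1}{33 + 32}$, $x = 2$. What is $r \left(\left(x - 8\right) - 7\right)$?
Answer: $- \frac{1}{5} \approx -0.2$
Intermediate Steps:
$r = \frac{1}{65} \approx 0.015385$
$r \left(\left(x - 8\right) - 7\right) = \frac{\left(2 - 8\right) - 7}{65} = \frac{-6 - 7}{65} = \frac{1}{65} \left(-13\right) = - \frac{1}{5}$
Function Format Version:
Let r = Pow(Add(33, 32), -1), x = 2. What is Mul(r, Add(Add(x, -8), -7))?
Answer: Rational(-1, 5) ≈ -0.20000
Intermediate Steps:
r = Rational(1, 65) (r = Pow(65, -1) = Rational(1, 65) ≈ 0.015385)
Mul(r, Add(Add(x, -8), -7)) = Mul(Rational(1, 65), Add(Add(2, -8), -7)) = Mul(Rational(1, 65), Add(-6, -7)) = Mul(Rational(1, 65), -13) = Rational(-1, 5)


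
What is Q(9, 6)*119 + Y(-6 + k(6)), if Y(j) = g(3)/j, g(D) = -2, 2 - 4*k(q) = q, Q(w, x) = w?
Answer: 7499/7 ≈ 1071.3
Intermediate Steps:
k(q) = ½ - q/4
Y(j) = -2/j
Q(9, 6)*119 + Y(-6 + k(6)) = 9*119 - 2/(-6 + (½ - ¼*6)) = 1071 - 2/(-6 + (½ - 3/2)) = 1071 - 2/(-6 - 1) = 1071 - 2/(-7) = 1071 - 2*(-⅐) = 1071 + 2/7 = 7499/7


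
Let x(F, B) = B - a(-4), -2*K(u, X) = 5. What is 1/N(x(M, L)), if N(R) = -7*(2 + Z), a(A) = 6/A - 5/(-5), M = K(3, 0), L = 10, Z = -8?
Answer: 1/42 ≈ 0.023810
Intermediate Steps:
K(u, X) = -5/2 (K(u, X) = -½*5 = -5/2)
M = -5/2 ≈ -2.5000
a(A) = 1 + 6/A (a(A) = 6/A - 5*(-⅕) = 6/A + 1 = 1 + 6/A)
x(F, B) = ½ + B (x(F, B) = B - (6 - 4)/(-4) = B - (-1)*2/4 = B - 1*(-½) = B + ½ = ½ + B)
N(R) = 42 (N(R) = -7*(2 - 8) = -7*(-6) = 42)
1/N(x(M, L)) = 1/42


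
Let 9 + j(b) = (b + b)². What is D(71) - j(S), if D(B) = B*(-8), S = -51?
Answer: -10963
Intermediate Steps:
D(B) = -8*B
j(b) = -9 + 4*b² (j(b) = -9 + (b + b)² = -9 + (2*b)² = -9 + 4*b²)
D(71) - j(S) = -8*71 - (-9 + 4*(-51)²) = -568 - (-9 + 4*2601) = -568 - (-9 + 10404) = -568 - 1*10395 = -568 - 10395 = -10963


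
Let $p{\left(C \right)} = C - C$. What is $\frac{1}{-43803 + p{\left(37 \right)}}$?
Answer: $- \frac{1}{43803} \approx -2.2829 \cdot 10^{-5}$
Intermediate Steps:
$p{\left(C \right)} = 0$
$\frac{1}{-43803 + p{\left(37 \right)}} = \frac{1}{-43803 + 0} = \frac{1}{-43803} = - \frac{1}{43803}$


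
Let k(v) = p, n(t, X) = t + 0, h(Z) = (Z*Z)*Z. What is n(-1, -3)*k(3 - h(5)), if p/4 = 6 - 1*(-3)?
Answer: -36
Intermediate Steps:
h(Z) = Z³ (h(Z) = Z²*Z = Z³)
p = 36 (p = 4*(6 - 1*(-3)) = 4*(6 + 3) = 4*9 = 36)
n(t, X) = t
k(v) = 36
n(-1, -3)*k(3 - h(5)) = -1*36 = -36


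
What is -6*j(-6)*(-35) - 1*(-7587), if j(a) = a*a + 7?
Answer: 16617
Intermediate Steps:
j(a) = 7 + a² (j(a) = a² + 7 = 7 + a²)
-6*j(-6)*(-35) - 1*(-7587) = -6*(7 + (-6)²)*(-35) - 1*(-7587) = -6*(7 + 36)*(-35) + 7587 = -6*43*(-35) + 7587 = -258*(-35) + 7587 = 9030 + 7587 = 16617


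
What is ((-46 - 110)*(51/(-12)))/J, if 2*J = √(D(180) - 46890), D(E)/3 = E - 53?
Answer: -442*I*√46509/15503 ≈ -6.1486*I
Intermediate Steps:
D(E) = -159 + 3*E (D(E) = 3*(E - 53) = 3*(-53 + E) = -159 + 3*E)
J = I*√46509/2 (J = √((-159 + 3*180) - 46890)/2 = √((-159 + 540) - 46890)/2 = √(381 - 46890)/2 = √(-46509)/2 = (I*√46509)/2 = I*√46509/2 ≈ 107.83*I)
((-46 - 110)*(51/(-12)))/J = ((-46 - 110)*(51/(-12)))/((I*√46509/2)) = (-7956*(-1)/12)*(-2*I*√46509/46509) = (-156*(-17/4))*(-2*I*√46509/46509) = 663*(-2*I*√46509/46509) = -442*I*√46509/15503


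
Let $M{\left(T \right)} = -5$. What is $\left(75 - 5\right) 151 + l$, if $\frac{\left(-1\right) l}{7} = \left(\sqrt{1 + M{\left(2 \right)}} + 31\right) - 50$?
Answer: $10703 - 14 i \approx 10703.0 - 14.0 i$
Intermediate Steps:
$l = 133 - 14 i$ ($l = - 7 \left(\left(\sqrt{1 - 5} + 31\right) - 50\right) = - 7 \left(\left(\sqrt{-4} + 31\right) - 50\right) = - 7 \left(\left(2 i + 31\right) - 50\right) = - 7 \left(\left(31 + 2 i\right) - 50\right) = - 7 \left(-19 + 2 i\right) = 133 - 14 i \approx 133.0 - 14.0 i$)
$\left(75 - 5\right) 151 + l = \left(75 - 5\right) 151 + \left(133 - 14 i\right) = 70 \cdot 151 + \left(133 - 14 i\right) = 10570 + \left(133 - 14 i\right) = 10703 - 14 i$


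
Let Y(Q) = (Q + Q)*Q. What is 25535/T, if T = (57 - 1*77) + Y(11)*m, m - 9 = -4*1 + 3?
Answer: 25535/1916 ≈ 13.327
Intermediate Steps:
Y(Q) = 2*Q² (Y(Q) = (2*Q)*Q = 2*Q²)
m = 8 (m = 9 + (-4*1 + 3) = 9 + (-4 + 3) = 9 - 1 = 8)
T = 1916 (T = (57 - 1*77) + (2*11²)*8 = (57 - 77) + (2*121)*8 = -20 + 242*8 = -20 + 1936 = 1916)
25535/T = 25535/1916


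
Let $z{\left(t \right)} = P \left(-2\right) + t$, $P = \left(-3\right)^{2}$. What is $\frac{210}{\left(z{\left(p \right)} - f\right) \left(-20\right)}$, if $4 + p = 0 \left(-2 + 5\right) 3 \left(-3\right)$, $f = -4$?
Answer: $\frac{7}{12} \approx 0.58333$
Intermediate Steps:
$p = -4$ ($p = -4 + 0 \left(-2 + 5\right) 3 \left(-3\right) = -4 + 0 \cdot 3 \cdot 3 \left(-3\right) = -4 + 0 \cdot 3 \left(-3\right) = -4 + 0 \left(-3\right) = -4 + 0 = -4$)
$P = 9$
$z{\left(t \right)} = -18 + t$ ($z{\left(t \right)} = 9 \left(-2\right) + t = -18 + t$)
$\frac{210}{\left(z{\left(p \right)} - f\right) \left(-20\right)} = \frac{210}{\left(\left(-18 - 4\right) - -4\right) \left(-20\right)} = \frac{210}{\left(-22 + 4\right) \left(-20\right)} = \frac{210}{\left(-18\right) \left(-20\right)} = \frac{210}{360} = 210 \cdot \frac{1}{360} = \frac{7}{12}$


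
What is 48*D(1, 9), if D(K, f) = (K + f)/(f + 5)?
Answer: 240/7 ≈ 34.286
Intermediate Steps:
D(K, f) = (K + f)/(5 + f)
48*D(1, 9) = 48*((1 + 9)/(5 + 9)) = 48*(10/14) = 48*((1/14)*10) = 48*(5/7) = 240/7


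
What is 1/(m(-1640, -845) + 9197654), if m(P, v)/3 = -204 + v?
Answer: 1/9194507 ≈ 1.0876e-7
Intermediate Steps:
m(P, v) = -612 + 3*v (m(P, v) = 3*(-204 + v) = -612 + 3*v)
1/(m(-1640, -845) + 9197654) = 1/((-612 + 3*(-845)) + 9197654) = 1/((-612 - 2535) + 9197654) = 1/(-3147 + 9197654) = 1/9194507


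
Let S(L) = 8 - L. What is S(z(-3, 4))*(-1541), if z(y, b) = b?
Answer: -6164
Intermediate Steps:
S(z(-3, 4))*(-1541) = (8 - 1*4)*(-1541) = (8 - 4)*(-1541) = 4*(-1541) = -6164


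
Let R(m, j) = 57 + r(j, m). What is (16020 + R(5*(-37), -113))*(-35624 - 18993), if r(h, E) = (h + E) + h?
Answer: -855629922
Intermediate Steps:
r(h, E) = E + 2*h (r(h, E) = (E + h) + h = E + 2*h)
R(m, j) = 57 + m + 2*j (R(m, j) = 57 + (m + 2*j) = 57 + m + 2*j)
(16020 + R(5*(-37), -113))*(-35624 - 18993) = (16020 + (57 + 5*(-37) + 2*(-113)))*(-35624 - 18993) = (16020 + (57 - 185 - 226))*(-54617) = (16020 - 354)*(-54617) = 15666*(-54617) = -855629922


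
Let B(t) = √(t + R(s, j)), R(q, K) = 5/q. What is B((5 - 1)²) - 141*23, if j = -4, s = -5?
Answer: -3243 + √15 ≈ -3239.1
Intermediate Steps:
B(t) = √(-1 + t) (B(t) = √(t + 5/(-5)) = √(t + 5*(-⅕)) = √(t - 1) = √(-1 + t))
B((5 - 1)²) - 141*23 = √(-1 + (5 - 1)²) - 141*23 = √(-1 + 4²) - 3243 = √(-1 + 16) - 3243 = √15 - 3243 = -3243 + √15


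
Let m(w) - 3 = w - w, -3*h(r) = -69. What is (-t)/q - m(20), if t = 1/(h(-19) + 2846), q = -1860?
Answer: -16009019/5336340 ≈ -3.0000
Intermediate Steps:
h(r) = 23 (h(r) = -1/3*(-69) = 23)
t = 1/2869 (t = 1/(23 + 2846) = 1/2869 ≈ 0.00034855)
m(w) = 3 (m(w) = 3 + (w - w) = 3 + 0 = 3)
(-t)/q - m(20) = -1*1/2869/(-1860) - 1*3 = -1/2869*(-1/1860) - 3 = 1/5336340 - 3 = -16009019/5336340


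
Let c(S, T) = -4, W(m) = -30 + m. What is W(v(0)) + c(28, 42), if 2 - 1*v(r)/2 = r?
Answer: -30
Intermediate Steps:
v(r) = 4 - 2*r
W(v(0)) + c(28, 42) = (-30 + (4 - 2*0)) - 4 = (-30 + (4 + 0)) - 4 = (-30 + 4) - 4 = -26 - 4 = -30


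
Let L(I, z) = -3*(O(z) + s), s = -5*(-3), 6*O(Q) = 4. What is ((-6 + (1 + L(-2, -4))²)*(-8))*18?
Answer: -303840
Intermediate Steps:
O(Q) = ⅔ (O(Q) = (⅙)*4 = ⅔)
s = 15
L(I, z) = -47 (L(I, z) = -3*(⅔ + 15) = -3*47/3 = -47)
((-6 + (1 + L(-2, -4))²)*(-8))*18 = ((-6 + (1 - 47)²)*(-8))*18 = ((-6 + (-46)²)*(-8))*18 = ((-6 + 2116)*(-8))*18 = (2110*(-8))*18 = -16880*18 = -303840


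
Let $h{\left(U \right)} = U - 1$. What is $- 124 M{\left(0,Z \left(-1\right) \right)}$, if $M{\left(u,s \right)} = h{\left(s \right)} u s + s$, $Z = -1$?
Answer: $-124$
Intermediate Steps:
$h{\left(U \right)} = -1 + U$
$M{\left(u,s \right)} = s + s u \left(-1 + s\right)$ ($M{\left(u,s \right)} = \left(-1 + s\right) u s + s = u \left(-1 + s\right) s + s = s u \left(-1 + s\right) + s = s + s u \left(-1 + s\right)$)
$- 124 M{\left(0,Z \left(-1\right) \right)} = - 124 \left(-1\right) \left(-1\right) \left(1 + 0 \left(-1 - -1\right)\right) = - 124 \cdot 1 \left(1 + 0 \left(-1 + 1\right)\right) = - 124 \cdot 1 \left(1 + 0 \cdot 0\right) = - 124 \cdot 1 \left(1 + 0\right) = - 124 \cdot 1 \cdot 1 = \left(-124\right) 1 = -124$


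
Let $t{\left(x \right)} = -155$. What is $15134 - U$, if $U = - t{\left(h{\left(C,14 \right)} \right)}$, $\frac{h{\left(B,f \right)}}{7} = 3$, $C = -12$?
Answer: $14979$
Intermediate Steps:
$h{\left(B,f \right)} = 21$ ($h{\left(B,f \right)} = 7 \cdot 3 = 21$)
$U = 155$ ($U = \left(-1\right) \left(-155\right) = 155$)
$15134 - U = 15134 - 155 = 14979$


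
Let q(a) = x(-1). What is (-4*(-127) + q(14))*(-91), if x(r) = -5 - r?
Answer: -45864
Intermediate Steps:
q(a) = -4 (q(a) = -5 - 1*(-1) = -5 + 1 = -4)
(-4*(-127) + q(14))*(-91) = (-4*(-127) - 4)*(-91) = (508 - 4)*(-91) = 504*(-91) = -45864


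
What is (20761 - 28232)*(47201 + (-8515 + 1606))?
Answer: -301021532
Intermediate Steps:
(20761 - 28232)*(47201 + (-8515 + 1606)) = -7471*(47201 - 6909) = -7471*40292 = -301021532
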